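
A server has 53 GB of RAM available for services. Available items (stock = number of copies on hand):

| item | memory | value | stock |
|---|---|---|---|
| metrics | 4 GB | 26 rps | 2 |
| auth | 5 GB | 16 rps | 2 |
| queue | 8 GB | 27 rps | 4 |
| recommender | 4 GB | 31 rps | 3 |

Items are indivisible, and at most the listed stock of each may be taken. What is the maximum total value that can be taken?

Best selections within memory 53 and stock limits:
- 2×metrics + 4×queue + 3×recommender: memory 52, value 253
- 1×metrics + 1×auth + 4×queue + 3×recommender: memory 53, value 243
Best: 253 rps.

253 rps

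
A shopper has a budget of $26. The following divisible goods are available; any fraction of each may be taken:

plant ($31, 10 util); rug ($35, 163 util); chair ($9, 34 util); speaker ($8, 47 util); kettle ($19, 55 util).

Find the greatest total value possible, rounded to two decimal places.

Take in order of value per unit:
- speaker (47/8 per unit): all 8 → value 47, running total 47.00
- rug (163/35 per unit): 18 of 35 → value 18×163/35 = 83.8286, running total 130.83
Total 130.83.

130.83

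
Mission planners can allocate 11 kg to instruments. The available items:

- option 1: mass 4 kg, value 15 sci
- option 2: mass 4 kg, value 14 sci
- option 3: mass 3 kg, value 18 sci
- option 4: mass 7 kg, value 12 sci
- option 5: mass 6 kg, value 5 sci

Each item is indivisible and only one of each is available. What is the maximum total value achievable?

47 sci

Check high-value combinations within 11 kg:
- option 1+option 2+option 3: mass 4+4+3=11, value 15+14+18=47
- option 1+option 3: mass 4+3=7, value 15+18=33
- option 2+option 3: mass 4+3=7, value 14+18=32
Best: 47 sci.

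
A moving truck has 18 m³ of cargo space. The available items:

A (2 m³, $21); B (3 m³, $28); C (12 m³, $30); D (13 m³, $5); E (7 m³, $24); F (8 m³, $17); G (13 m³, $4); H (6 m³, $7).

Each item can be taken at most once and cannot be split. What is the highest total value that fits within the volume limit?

$80

Check high-value combinations within 18 m³:
- A+B+E+H: volume 2+3+7+6=18, value 21+28+24+7=80
- A+B+C: volume 2+3+12=17, value 21+28+30=79
- A+B+E: volume 2+3+7=12, value 21+28+24=73
Best: $80.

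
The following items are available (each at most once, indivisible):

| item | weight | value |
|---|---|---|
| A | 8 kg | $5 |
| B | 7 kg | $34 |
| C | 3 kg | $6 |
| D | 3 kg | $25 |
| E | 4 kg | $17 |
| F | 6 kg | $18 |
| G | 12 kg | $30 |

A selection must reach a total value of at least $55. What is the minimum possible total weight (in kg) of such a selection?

10

Subsets with value ≥ 55, sorted by total weight:
- B+D: weight 10, value 59
- B+C+D: weight 13, value 65
Minimum weight: 10 kg.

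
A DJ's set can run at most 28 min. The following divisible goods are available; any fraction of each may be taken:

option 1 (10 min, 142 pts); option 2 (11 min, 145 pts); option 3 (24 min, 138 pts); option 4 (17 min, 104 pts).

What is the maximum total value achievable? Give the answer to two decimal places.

Take in order of value per unit:
- option 1 (142/10 per unit): all 10 → value 142, running total 142.00
- option 2 (145/11 per unit): all 11 → value 145, running total 287.00
- option 4 (104/17 per unit): 7 of 17 → value 7×104/17 = 42.8235, running total 329.82
Total 329.82.

329.82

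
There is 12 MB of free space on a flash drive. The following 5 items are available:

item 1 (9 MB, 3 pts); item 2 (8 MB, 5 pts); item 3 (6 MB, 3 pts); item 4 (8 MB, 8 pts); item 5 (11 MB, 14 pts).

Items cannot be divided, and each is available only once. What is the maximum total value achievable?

This is a 0/1 knapsack; check combinations near the capacity.
- item 5: size 11, value 14
- item 4: size 8, value 8
- item 2: size 8, value 5
- item 3: size 6, value 3
- item 1: size 9, value 3
Best: 14 pts.

14 pts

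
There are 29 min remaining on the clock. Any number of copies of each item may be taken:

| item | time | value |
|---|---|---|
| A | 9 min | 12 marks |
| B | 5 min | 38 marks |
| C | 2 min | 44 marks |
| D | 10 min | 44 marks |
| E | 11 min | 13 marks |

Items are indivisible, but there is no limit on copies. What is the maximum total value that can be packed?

Best value-per-unit is C at 44/2, and filling with it alone uses time 14×2=28. No mix of the others beats 14×44 = 616.

616 marks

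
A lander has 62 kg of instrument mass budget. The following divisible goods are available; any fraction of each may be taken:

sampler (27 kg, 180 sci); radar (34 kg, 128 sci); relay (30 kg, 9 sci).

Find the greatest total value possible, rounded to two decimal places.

Take in order of value per unit:
- sampler (180/27 per unit): all 27 → value 180, running total 180.00
- radar (128/34 per unit): all 34 → value 128, running total 308.00
- relay (9/30 per unit): 1 of 30 → value 1×9/30 = 0.3000, running total 308.30
Total 308.30.

308.30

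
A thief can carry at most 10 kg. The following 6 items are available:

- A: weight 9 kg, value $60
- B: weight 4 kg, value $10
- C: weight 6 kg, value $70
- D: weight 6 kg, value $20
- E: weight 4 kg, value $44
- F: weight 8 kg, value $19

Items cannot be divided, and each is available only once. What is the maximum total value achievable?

Check high-value combinations within 10 kg:
- C+E: weight 6+4=10, value 70+44=114
- B+C: weight 4+6=10, value 10+70=80
- C: weight 6, value 70
Best: $114.

$114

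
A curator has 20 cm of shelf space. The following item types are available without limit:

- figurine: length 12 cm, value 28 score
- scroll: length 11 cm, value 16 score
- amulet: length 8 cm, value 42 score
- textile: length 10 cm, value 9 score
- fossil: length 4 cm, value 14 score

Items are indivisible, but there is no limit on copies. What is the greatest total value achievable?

Best value-per-unit is amulet at 42/8; filling with it alone gives 2×42 = 84.
Optimal mix: 2×amulet + 1×fossil → length 20, value 98.

98 score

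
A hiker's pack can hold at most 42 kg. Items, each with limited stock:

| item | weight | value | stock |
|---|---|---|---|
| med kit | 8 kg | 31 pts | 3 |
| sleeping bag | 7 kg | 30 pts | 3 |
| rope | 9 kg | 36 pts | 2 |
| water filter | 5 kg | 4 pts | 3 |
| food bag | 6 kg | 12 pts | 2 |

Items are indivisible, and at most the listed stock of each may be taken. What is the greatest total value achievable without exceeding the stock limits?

Top feasible selections:
- 3×med kit + 2×rope: weight 42, value 165
- 2×med kit + 1×sleeping bag + 2×rope: weight 41, value 164
- 1×med kit + 2×sleeping bag + 2×rope: weight 40, value 163
Best: 165 pts.

165 pts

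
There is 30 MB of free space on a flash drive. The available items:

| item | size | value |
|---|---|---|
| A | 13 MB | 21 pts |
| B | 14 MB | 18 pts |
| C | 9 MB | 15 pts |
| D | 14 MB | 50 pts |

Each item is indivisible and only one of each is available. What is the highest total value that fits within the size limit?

Check high-value combinations within 30 MB:
- A+D: size 13+14=27, value 21+50=71
- B+D: size 14+14=28, value 18+50=68
- C+D: size 9+14=23, value 15+50=65
Best: 71 pts.

71 pts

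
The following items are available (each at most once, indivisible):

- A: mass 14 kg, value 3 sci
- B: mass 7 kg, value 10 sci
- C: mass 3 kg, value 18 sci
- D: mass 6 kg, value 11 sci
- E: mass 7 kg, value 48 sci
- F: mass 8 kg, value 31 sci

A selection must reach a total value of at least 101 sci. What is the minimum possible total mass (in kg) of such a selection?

Subsets with value ≥ 101, sorted by total mass:
- C+D+E+F: mass 24, value 108
- B+C+E+F: mass 25, value 107
- B+C+D+E+F: mass 31, value 118
Minimum mass: 24 kg.

24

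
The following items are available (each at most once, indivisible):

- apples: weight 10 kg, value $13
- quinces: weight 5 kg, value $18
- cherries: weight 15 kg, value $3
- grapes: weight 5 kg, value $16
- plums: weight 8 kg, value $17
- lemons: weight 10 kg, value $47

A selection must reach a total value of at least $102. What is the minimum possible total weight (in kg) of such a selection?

Subsets with value ≥ 102, sorted by total weight:
- apples+quinces+grapes+plums+lemons: weight 38, value 111
- apples+quinces+cherries+grapes+plums+lemons: weight 53, value 114
Minimum weight: 38 kg.

38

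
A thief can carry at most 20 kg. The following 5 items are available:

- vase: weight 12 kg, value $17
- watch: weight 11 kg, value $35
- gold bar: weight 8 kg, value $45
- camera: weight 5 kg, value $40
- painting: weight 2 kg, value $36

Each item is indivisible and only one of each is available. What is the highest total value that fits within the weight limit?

This is a 0/1 knapsack; check combinations near the capacity.
- gold bar+camera+painting: weight 8+5+2=15, value 45+40+36=121
- watch+camera+painting: weight 11+5+2=18, value 35+40+36=111
- vase+camera+painting: weight 12+5+2=19, value 17+40+36=93
- gold bar+camera: weight 8+5=13, value 45+40=85
- gold bar+painting: weight 8+2=10, value 45+36=81
Best: $121.

$121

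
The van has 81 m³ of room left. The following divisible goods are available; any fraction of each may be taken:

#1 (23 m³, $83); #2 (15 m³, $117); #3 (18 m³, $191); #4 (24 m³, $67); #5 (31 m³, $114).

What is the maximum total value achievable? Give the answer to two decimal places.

Take in order of value per unit:
- #3 (191/18 per unit): all 18 → value 191, running total 191.00
- #2 (117/15 per unit): all 15 → value 117, running total 308.00
- #5 (114/31 per unit): all 31 → value 114, running total 422.00
- #1 (83/23 per unit): 17 of 23 → value 17×83/23 = 61.3478, running total 483.35
Total 483.35.

483.35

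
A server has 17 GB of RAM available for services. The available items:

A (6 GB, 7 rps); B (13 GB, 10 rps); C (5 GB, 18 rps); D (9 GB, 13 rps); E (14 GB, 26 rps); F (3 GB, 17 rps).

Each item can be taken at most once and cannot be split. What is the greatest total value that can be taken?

Check high-value combinations within 17 GB:
- C+D+F: memory 5+9+3=17, value 18+13+17=48
- E+F: memory 14+3=17, value 26+17=43
- A+C+F: memory 6+5+3=14, value 7+18+17=42
Best: 48 rps.

48 rps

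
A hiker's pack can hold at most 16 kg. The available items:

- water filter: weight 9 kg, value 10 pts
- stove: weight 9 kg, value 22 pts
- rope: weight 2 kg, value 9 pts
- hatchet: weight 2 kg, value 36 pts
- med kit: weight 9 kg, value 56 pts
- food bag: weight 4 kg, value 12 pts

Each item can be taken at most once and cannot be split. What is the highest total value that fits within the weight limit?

104 pts

Check high-value combinations within 16 kg:
- hatchet+med kit+food bag: weight 2+9+4=15, value 36+56+12=104
- rope+hatchet+med kit: weight 2+2+9=13, value 9+36+56=101
- hatchet+med kit: weight 2+9=11, value 36+56=92
- rope+med kit+food bag: weight 2+9+4=15, value 9+56+12=77
- stove+hatchet+food bag: weight 9+2+4=15, value 22+36+12=70
Best: 104 pts.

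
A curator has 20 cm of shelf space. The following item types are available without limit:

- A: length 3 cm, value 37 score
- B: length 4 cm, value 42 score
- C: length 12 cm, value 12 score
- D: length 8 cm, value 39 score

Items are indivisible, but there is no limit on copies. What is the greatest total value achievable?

Best value-per-unit is A at 37/3; filling with it alone gives 6×37 = 222.
Optimal mix: 4×A + 2×B → length 20, value 232.

232 score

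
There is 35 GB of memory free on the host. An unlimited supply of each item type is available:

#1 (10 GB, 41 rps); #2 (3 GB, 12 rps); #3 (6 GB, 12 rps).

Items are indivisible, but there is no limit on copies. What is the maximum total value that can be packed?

Best value-per-unit is #1 at 41/10; filling with it alone gives 3×41 = 123.
Optimal mix: 2×#1 + 5×#2 → memory 35, value 142.

142 rps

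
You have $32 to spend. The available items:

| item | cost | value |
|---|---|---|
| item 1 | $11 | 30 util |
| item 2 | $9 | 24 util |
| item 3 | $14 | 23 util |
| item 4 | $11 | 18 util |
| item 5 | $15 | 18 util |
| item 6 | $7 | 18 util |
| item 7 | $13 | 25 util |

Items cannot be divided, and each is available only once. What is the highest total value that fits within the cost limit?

73 util

This is a 0/1 knapsack; check combinations near the capacity.
- item 1+item 6+item 7: cost 11+7+13=31, value 30+18+25=73
- item 1+item 2+item 6: cost 11+9+7=27, value 30+24+18=72
- item 1+item 2+item 4: cost 11+9+11=31, value 30+24+18=72
- item 1+item 3+item 6: cost 11+14+7=32, value 30+23+18=71
Best: 73 util.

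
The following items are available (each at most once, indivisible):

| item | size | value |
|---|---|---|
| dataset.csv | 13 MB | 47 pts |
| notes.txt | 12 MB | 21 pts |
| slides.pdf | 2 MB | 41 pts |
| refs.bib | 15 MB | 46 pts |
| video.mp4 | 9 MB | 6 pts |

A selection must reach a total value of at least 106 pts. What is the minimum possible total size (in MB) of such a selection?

Subsets with value ≥ 106, sorted by total size:
- dataset.csv+notes.txt+slides.pdf: size 27, value 109
- notes.txt+slides.pdf+refs.bib: size 29, value 108
Minimum size: 27 MB.

27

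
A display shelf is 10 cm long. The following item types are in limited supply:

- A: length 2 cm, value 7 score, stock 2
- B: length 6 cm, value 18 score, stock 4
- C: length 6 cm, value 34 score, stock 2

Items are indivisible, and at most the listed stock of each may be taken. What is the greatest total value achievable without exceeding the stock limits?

Top feasible selections:
- 2×A + 1×C: length 10, value 48
- 1×A + 1×C: length 8, value 41
- 1×C: length 6, value 34
- 2×A + 1×B: length 10, value 32
Best: 48 score.

48 score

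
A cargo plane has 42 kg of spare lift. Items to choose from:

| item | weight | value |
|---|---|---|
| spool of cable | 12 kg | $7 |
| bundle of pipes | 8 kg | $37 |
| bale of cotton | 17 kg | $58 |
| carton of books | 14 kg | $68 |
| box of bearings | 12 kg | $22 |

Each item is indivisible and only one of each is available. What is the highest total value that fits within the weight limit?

This is a 0/1 knapsack; check combinations near the capacity.
- bundle of pipes+bale of cotton+carton of books: weight 8+17+14=39, value 37+58+68=163
- bundle of pipes+carton of books+box of bearings: weight 8+14+12=34, value 37+68+22=127
- bale of cotton+carton of books: weight 17+14=31, value 58+68=126
Best: $163.

$163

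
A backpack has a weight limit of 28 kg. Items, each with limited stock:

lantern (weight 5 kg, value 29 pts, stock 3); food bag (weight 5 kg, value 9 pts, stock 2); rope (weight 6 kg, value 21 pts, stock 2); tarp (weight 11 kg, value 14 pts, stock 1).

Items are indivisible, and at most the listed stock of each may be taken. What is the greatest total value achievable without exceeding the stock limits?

Top feasible selections:
- 3×lantern + 2×rope: weight 27, value 129
- 3×lantern + 1×food bag + 1×rope: weight 26, value 117
- 2×lantern + 1×food bag + 2×rope: weight 27, value 109
- 3×lantern + 1×rope: weight 21, value 108
Best: 129 pts.

129 pts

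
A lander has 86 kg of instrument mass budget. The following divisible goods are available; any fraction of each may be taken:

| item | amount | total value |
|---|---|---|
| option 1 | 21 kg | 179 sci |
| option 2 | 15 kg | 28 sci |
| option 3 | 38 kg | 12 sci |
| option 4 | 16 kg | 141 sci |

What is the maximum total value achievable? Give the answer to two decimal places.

358.74

Take in order of value per unit:
- option 4 (141/16 per unit): all 16 → value 141, running total 141.00
- option 1 (179/21 per unit): all 21 → value 179, running total 320.00
- option 2 (28/15 per unit): all 15 → value 28, running total 348.00
- option 3 (12/38 per unit): 34 of 38 → value 34×12/38 = 10.7368, running total 358.74
Total 358.74.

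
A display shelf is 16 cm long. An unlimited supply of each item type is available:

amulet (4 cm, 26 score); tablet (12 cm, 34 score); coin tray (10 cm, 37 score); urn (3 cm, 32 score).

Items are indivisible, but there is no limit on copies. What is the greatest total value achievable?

Best value-per-unit is urn at 32/3, and filling with it alone uses length 5×3=15. No mix of the others beats 5×32 = 160.

160 score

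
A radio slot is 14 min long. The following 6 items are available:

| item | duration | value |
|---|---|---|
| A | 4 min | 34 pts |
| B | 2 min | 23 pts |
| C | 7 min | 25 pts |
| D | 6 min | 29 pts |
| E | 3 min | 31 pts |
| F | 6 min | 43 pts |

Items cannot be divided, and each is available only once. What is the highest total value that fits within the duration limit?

108 pts

This is a 0/1 knapsack; check combinations near the capacity.
- A+E+F: duration 4+3+6=13, value 34+31+43=108
- A+B+F: duration 4+2+6=12, value 34+23+43=100
- B+E+F: duration 2+3+6=11, value 23+31+43=97
- B+D+F: duration 2+6+6=14, value 23+29+43=95
Best: 108 pts.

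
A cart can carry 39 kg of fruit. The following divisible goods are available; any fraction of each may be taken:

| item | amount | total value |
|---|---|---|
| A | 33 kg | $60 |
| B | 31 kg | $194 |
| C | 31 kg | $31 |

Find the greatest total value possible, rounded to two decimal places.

208.55

Take in order of value per unit:
- B (194/31 per unit): all 31 → value 194, running total 194.00
- A (60/33 per unit): 8 of 33 → value 8×60/33 = 14.5455, running total 208.55
Total 208.55.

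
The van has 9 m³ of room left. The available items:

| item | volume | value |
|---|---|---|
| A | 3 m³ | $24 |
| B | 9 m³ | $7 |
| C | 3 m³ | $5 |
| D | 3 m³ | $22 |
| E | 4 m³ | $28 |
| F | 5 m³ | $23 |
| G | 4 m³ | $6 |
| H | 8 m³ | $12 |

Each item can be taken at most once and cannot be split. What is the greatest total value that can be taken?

This is a 0/1 knapsack; check combinations near the capacity.
- A+E: volume 3+4=7, value 24+28=52
- A+C+D: volume 3+3+3=9, value 24+5+22=51
- E+F: volume 4+5=9, value 28+23=51
- D+E: volume 3+4=7, value 22+28=50
Best: $52.

$52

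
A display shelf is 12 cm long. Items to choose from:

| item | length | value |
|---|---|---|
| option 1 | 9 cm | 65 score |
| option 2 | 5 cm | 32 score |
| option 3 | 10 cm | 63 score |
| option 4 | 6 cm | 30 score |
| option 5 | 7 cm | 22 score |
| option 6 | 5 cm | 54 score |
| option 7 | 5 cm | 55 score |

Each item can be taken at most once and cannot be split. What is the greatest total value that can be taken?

This is a 0/1 knapsack; check combinations near the capacity.
- option 6+option 7: length 5+5=10, value 54+55=109
- option 2+option 7: length 5+5=10, value 32+55=87
- option 2+option 6: length 5+5=10, value 32+54=86
- option 4+option 7: length 6+5=11, value 30+55=85
Best: 109 score.

109 score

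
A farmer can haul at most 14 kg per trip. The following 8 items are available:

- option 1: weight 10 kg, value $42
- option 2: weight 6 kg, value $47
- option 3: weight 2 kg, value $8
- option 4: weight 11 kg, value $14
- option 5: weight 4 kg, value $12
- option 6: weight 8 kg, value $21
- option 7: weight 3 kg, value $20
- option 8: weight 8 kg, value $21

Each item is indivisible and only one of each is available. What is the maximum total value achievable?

$79

Check high-value combinations within 14 kg:
- option 2+option 5+option 7: weight 6+4+3=13, value 47+12+20=79
- option 2+option 3+option 7: weight 6+2+3=11, value 47+8+20=75
- option 2+option 6: weight 6+8=14, value 47+21=68
Best: $79.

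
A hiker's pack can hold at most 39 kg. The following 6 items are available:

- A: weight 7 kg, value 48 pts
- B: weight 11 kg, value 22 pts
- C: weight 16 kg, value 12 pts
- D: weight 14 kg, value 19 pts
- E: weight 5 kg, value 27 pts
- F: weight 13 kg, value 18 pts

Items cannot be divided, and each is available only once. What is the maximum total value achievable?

116 pts

Check high-value combinations within 39 kg:
- A+B+D+E: weight 7+11+14+5=37, value 48+22+19+27=116
- A+B+E+F: weight 7+11+5+13=36, value 48+22+27+18=115
- A+D+E+F: weight 7+14+5+13=39, value 48+19+27+18=112
Best: 116 pts.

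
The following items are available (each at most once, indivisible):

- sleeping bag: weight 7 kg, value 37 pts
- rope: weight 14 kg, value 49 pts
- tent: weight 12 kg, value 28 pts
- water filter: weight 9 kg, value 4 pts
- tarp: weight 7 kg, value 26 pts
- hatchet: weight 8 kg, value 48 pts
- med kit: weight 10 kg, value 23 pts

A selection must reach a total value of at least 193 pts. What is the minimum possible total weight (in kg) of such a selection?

58

Subsets with value ≥ 193, sorted by total weight:
- sleeping bag+rope+tent+tarp+hatchet+med kit: weight 58, value 211
- sleeping bag+rope+tent+water filter+tarp+hatchet+med kit: weight 67, value 215
Minimum weight: 58 kg.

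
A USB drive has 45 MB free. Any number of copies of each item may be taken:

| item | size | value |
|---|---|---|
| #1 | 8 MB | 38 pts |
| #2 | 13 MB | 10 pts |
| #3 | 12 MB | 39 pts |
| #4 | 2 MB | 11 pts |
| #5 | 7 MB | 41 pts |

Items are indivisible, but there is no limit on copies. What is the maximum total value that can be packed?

Best value-per-unit is #5 at 41/7; filling with it alone gives 6×41 = 246.
Optimal mix: 5×#4 + 5×#5 → size 45, value 260.

260 pts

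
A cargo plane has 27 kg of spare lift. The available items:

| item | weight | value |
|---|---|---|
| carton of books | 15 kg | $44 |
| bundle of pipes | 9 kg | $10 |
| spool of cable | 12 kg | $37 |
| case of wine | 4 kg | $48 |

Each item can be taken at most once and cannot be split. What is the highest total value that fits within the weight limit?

Check high-value combinations within 27 kg:
- bundle of pipes+spool of cable+case of wine: weight 9+12+4=25, value 10+37+48=95
- carton of books+case of wine: weight 15+4=19, value 44+48=92
- spool of cable+case of wine: weight 12+4=16, value 37+48=85
Best: $95.

$95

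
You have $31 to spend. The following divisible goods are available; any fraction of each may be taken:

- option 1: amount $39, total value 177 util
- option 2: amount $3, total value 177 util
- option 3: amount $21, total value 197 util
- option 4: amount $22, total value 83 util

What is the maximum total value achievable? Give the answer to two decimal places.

405.77

Take in order of value per unit:
- option 2 (177/3 per unit): all 3 → value 177, running total 177.00
- option 3 (197/21 per unit): all 21 → value 197, running total 374.00
- option 1 (177/39 per unit): 7 of 39 → value 7×177/39 = 31.7692, running total 405.77
Total 405.77.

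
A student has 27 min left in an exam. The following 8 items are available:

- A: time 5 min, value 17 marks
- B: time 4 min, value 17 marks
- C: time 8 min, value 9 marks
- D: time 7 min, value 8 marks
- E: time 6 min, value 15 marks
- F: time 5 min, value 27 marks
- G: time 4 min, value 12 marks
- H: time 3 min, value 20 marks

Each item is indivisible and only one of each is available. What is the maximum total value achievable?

108 marks

Check high-value combinations within 27 min:
- A+B+E+F+G+H: time 5+4+6+5+4+3=27, value 17+17+15+27+12+20=108
- A+B+E+F+H: time 5+4+6+5+3=23, value 17+17+15+27+20=96
- A+B+F+G+H: time 5+4+5+4+3=21, value 17+17+27+12+20=93
- B+E+F+G+H: time 4+6+5+4+3=22, value 17+15+27+12+20=91
- A+E+F+G+H: time 5+6+5+4+3=23, value 17+15+27+12+20=91
Best: 108 marks.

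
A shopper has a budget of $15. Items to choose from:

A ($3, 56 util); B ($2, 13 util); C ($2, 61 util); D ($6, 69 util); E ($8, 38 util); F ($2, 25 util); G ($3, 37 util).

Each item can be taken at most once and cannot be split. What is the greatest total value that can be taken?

224 util

Check high-value combinations within $15:
- A+B+C+D+F: cost 3+2+2+6+2=15, value 56+13+61+69+25=224
- A+C+D+G: cost 3+2+6+3=14, value 56+61+69+37=223
- A+C+D+F: cost 3+2+6+2=13, value 56+61+69+25=211
- B+C+D+F+G: cost 2+2+6+2+3=15, value 13+61+69+25+37=205
- A+B+C+D: cost 3+2+2+6=13, value 56+13+61+69=199
Best: 224 util.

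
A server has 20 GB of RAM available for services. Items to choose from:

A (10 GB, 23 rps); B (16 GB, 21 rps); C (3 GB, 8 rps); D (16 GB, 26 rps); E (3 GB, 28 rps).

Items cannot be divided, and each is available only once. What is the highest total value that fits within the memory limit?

59 rps

Check high-value combinations within 20 GB:
- A+C+E: memory 10+3+3=16, value 23+8+28=59
- D+E: memory 16+3=19, value 26+28=54
- A+E: memory 10+3=13, value 23+28=51
- B+E: memory 16+3=19, value 21+28=49
Best: 59 rps.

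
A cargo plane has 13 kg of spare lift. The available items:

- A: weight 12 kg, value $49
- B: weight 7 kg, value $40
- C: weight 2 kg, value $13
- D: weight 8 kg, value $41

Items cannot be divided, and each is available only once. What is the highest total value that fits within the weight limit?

$54

This is a 0/1 knapsack; check combinations near the capacity.
- C+D: weight 2+8=10, value 13+41=54
- B+C: weight 7+2=9, value 40+13=53
- A: weight 12, value 49
- D: weight 8, value 41
- B: weight 7, value 40
Best: $54.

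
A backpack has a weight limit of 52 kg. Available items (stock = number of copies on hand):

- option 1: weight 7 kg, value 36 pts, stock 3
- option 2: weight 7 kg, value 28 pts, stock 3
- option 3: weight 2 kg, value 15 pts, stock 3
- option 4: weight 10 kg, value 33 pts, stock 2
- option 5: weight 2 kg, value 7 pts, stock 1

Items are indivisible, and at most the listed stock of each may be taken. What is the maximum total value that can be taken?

244 pts

Top feasible selections:
- 3×option 1 + 3×option 2 + 3×option 3 + 1×option 5: weight 50, value 244
- 3×option 1 + 2×option 2 + 3×option 3 + 1×option 4: weight 51, value 242
Best: 244 pts.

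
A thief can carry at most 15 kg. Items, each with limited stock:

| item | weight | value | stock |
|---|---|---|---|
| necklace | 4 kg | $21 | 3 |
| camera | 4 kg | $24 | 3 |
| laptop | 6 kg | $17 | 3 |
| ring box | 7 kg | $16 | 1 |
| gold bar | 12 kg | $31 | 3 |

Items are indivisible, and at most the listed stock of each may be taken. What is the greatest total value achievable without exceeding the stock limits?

$72

Top feasible selections:
- 3×camera: weight 12, value 72
- 1×necklace + 2×camera: weight 12, value 69
Best: $72.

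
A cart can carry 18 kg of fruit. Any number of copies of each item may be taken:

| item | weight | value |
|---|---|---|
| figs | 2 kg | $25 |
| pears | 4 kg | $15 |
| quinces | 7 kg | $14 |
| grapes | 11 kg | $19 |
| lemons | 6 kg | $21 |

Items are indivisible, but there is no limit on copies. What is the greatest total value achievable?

$225

Best value-per-unit is figs at 25/2, and filling with it alone uses weight 9×2=18. No mix of the others beats 9×25 = 225.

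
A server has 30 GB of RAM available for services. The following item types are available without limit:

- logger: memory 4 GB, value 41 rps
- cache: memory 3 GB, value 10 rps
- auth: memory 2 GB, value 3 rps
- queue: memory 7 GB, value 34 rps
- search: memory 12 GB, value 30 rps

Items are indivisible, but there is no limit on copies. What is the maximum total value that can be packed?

290 rps

Best value-per-unit is logger at 41/4; filling with it alone gives 7×41 = 287.
Optimal mix: 7×logger + 1×auth → memory 30, value 290.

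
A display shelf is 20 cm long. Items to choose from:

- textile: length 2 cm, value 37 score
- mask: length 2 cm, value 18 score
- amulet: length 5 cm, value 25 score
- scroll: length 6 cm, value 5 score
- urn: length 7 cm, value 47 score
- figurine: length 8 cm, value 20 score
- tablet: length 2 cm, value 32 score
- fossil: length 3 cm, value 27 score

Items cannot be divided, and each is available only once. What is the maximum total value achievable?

Check high-value combinations within 20 cm:
- textile+amulet+urn+tablet+fossil: length 2+5+7+2+3=19, value 37+25+47+32+27=168
- textile+mask+urn+tablet+fossil: length 2+2+7+2+3=16, value 37+18+47+32+27=161
- textile+mask+amulet+urn+tablet: length 2+2+5+7+2=18, value 37+18+25+47+32=159
- textile+mask+amulet+urn+fossil: length 2+2+5+7+3=19, value 37+18+25+47+27=154
- mask+amulet+urn+tablet+fossil: length 2+5+7+2+3=19, value 18+25+47+32+27=149
Best: 168 score.

168 score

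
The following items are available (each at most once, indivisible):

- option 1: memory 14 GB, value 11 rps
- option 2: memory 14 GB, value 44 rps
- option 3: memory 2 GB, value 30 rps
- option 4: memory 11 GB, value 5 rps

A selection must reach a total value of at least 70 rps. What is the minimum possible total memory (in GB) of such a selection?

Subsets with value ≥ 70, sorted by total memory:
- option 2+option 3: memory 16, value 74
- option 2+option 3+option 4: memory 27, value 79
- option 1+option 2+option 3: memory 30, value 85
Minimum memory: 16 GB.

16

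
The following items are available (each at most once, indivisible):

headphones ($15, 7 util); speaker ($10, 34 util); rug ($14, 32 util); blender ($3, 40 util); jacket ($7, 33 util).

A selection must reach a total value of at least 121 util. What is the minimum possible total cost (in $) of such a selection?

34

Subsets with value ≥ 121, sorted by total cost:
- speaker+rug+blender+jacket: cost 34, value 139
- headphones+speaker+rug+blender+jacket: cost 49, value 146
Minimum cost: 34 $.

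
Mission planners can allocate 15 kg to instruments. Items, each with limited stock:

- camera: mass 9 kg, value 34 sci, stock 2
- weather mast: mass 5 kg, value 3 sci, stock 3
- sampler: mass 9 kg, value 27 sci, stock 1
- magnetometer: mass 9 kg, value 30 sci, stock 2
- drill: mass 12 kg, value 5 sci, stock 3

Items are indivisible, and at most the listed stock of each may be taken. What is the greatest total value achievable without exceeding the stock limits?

Top feasible selections:
- 1×camera + 1×weather mast: mass 14, value 37
- 1×camera: mass 9, value 34
- 1×weather mast + 1×magnetometer: mass 14, value 33
Best: 37 sci.

37 sci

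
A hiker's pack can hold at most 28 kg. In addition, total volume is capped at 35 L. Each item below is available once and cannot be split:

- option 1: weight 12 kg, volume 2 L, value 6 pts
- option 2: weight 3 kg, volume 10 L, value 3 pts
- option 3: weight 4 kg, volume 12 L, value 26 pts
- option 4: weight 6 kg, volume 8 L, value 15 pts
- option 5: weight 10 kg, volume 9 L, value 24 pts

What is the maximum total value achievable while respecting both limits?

65 pts

Feasible sets respecting both limits:
- option 3+option 4+option 5: weight 20, volume 29, value 65
- option 1+option 3+option 5: weight 26, volume 23, value 56
- option 2+option 3+option 5: weight 17, volume 31, value 53
Best: 65 pts.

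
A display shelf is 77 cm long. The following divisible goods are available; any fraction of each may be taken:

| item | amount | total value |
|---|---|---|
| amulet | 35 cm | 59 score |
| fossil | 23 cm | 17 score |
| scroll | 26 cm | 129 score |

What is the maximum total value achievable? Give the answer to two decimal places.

199.83

Take in order of value per unit:
- scroll (129/26 per unit): all 26 → value 129, running total 129.00
- amulet (59/35 per unit): all 35 → value 59, running total 188.00
- fossil (17/23 per unit): 16 of 23 → value 16×17/23 = 11.8261, running total 199.83
Total 199.83.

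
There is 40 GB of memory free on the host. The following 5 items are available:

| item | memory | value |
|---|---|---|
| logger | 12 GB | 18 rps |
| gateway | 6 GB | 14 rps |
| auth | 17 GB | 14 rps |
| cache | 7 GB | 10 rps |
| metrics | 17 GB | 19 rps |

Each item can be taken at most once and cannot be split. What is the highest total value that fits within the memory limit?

Check high-value combinations within 40 GB:
- logger+gateway+metrics: memory 12+6+17=35, value 18+14+19=51
- logger+cache+metrics: memory 12+7+17=36, value 18+10+19=47
- gateway+auth+metrics: memory 6+17+17=40, value 14+14+19=47
- logger+gateway+auth: memory 12+6+17=35, value 18+14+14=46
Best: 51 rps.

51 rps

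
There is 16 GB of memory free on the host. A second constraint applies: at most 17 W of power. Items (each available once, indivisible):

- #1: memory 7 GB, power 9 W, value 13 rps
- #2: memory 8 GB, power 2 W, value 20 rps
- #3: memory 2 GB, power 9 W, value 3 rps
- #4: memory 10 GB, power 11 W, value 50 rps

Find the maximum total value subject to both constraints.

50 rps

Feasible sets respecting both limits:
- #4: memory 10, power 11, value 50
- #1+#2: memory 15, power 11, value 33
- #2+#3: memory 10, power 11, value 23
- #2: memory 8, power 2, value 20
Best: 50 rps.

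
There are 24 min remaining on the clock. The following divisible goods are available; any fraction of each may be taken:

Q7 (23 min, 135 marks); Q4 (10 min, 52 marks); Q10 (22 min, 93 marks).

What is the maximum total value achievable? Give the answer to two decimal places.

Take in order of value per unit:
- Q7 (135/23 per unit): all 23 → value 135, running total 135.00
- Q4 (52/10 per unit): 1 of 10 → value 1×52/10 = 5.2000, running total 140.20
Total 140.20.

140.20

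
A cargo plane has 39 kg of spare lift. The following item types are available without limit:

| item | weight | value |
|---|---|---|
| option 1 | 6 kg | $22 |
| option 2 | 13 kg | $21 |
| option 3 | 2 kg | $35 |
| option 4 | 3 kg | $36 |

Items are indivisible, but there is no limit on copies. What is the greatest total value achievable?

$666

Best value-per-unit is option 3 at 35/2; filling with it alone gives 19×35 = 665.
Optimal mix: 18×option 3 + 1×option 4 → weight 39, value 666.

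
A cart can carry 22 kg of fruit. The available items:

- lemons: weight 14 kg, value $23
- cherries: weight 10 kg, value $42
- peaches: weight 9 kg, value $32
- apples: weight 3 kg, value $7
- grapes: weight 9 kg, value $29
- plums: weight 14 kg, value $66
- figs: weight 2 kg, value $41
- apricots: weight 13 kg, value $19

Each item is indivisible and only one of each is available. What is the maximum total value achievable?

This is a 0/1 knapsack; check combinations near the capacity.
- cherries+peaches+figs: weight 10+9+2=21, value 42+32+41=115
- apples+plums+figs: weight 3+14+2=19, value 7+66+41=114
- cherries+grapes+figs: weight 10+9+2=21, value 42+29+41=112
- plums+figs: weight 14+2=16, value 66+41=107
- peaches+grapes+figs: weight 9+9+2=20, value 32+29+41=102
Best: $115.

$115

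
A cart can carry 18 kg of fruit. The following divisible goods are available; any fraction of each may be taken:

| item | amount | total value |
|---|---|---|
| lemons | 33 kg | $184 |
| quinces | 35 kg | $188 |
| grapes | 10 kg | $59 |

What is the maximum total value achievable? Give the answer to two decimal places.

103.61

Take in order of value per unit:
- grapes (59/10 per unit): all 10 → value 59, running total 59.00
- lemons (184/33 per unit): 8 of 33 → value 8×184/33 = 44.6061, running total 103.61
Total 103.61.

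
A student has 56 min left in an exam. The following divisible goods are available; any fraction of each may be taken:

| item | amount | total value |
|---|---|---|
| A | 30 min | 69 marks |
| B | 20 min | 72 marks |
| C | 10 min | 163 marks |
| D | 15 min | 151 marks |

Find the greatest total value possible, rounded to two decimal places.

411.30

Take in order of value per unit:
- C (163/10 per unit): all 10 → value 163, running total 163.00
- D (151/15 per unit): all 15 → value 151, running total 314.00
- B (72/20 per unit): all 20 → value 72, running total 386.00
- A (69/30 per unit): 11 of 30 → value 11×69/30 = 25.3000, running total 411.30
Total 411.30.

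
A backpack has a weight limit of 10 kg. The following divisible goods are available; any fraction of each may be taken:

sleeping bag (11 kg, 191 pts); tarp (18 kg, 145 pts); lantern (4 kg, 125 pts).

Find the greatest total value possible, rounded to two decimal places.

229.18

Take in order of value per unit:
- lantern (125/4 per unit): all 4 → value 125, running total 125.00
- sleeping bag (191/11 per unit): 6 of 11 → value 6×191/11 = 104.1818, running total 229.18
Total 229.18.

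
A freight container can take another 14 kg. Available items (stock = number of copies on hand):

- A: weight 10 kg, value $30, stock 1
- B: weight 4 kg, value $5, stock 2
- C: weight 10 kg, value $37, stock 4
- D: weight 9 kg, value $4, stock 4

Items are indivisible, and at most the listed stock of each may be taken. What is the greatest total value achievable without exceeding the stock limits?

$42

Top feasible selections:
- 1×B + 1×C: weight 14, value 42
- 1×C: weight 10, value 37
Best: $42.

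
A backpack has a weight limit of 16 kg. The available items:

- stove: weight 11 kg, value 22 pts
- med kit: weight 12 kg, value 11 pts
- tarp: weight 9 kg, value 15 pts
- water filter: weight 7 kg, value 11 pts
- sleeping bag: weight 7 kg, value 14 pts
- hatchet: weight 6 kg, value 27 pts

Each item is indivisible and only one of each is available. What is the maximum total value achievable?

Check high-value combinations within 16 kg:
- tarp+hatchet: weight 9+6=15, value 15+27=42
- sleeping bag+hatchet: weight 7+6=13, value 14+27=41
- water filter+hatchet: weight 7+6=13, value 11+27=38
- tarp+sleeping bag: weight 9+7=16, value 15+14=29
Best: 42 pts.

42 pts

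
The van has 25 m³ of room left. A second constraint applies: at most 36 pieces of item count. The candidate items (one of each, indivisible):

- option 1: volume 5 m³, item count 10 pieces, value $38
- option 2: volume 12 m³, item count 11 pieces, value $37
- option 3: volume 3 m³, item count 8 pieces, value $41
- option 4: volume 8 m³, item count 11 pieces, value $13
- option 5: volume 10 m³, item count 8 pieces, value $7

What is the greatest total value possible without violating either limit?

$116

Feasible sets respecting both limits:
- option 1+option 2+option 3: volume 20, item count 29, value 116
- option 1+option 3+option 4: volume 16, item count 29, value 92
- option 2+option 3+option 4: volume 23, item count 30, value 91
Best: $116.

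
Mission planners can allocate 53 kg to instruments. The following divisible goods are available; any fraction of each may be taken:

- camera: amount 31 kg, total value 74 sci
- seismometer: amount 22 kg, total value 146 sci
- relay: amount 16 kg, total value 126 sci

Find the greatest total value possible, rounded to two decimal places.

Take in order of value per unit:
- relay (126/16 per unit): all 16 → value 126, running total 126.00
- seismometer (146/22 per unit): all 22 → value 146, running total 272.00
- camera (74/31 per unit): 15 of 31 → value 15×74/31 = 35.8065, running total 307.81
Total 307.81.

307.81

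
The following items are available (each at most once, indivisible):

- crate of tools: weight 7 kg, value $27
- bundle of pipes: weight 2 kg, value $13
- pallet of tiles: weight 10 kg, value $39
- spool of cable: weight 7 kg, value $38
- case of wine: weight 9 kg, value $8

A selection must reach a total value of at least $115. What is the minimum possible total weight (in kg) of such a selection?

26

Subsets with value ≥ 115, sorted by total weight:
- crate of tools+bundle of pipes+pallet of tiles+spool of cable: weight 26, value 117
- crate of tools+bundle of pipes+pallet of tiles+spool of cable+case of wine: weight 35, value 125
Minimum weight: 26 kg.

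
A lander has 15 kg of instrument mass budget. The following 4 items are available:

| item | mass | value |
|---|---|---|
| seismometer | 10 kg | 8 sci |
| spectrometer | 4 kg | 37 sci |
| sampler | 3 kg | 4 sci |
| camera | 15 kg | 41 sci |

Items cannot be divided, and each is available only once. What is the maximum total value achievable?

45 sci

Check high-value combinations within 15 kg:
- seismometer+spectrometer: mass 10+4=14, value 8+37=45
- spectrometer+sampler: mass 4+3=7, value 37+4=41
- camera: mass 15, value 41
- spectrometer: mass 4, value 37
- seismometer+sampler: mass 10+3=13, value 8+4=12
Best: 45 sci.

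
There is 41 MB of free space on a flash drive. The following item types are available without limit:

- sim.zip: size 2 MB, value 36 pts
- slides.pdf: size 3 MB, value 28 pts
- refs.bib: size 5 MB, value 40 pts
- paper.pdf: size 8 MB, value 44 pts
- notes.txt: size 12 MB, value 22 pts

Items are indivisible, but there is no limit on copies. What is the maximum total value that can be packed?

720 pts

Best value-per-unit is sim.zip at 36/2, and filling with it alone uses size 20×2=40. No mix of the others beats 20×36 = 720.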